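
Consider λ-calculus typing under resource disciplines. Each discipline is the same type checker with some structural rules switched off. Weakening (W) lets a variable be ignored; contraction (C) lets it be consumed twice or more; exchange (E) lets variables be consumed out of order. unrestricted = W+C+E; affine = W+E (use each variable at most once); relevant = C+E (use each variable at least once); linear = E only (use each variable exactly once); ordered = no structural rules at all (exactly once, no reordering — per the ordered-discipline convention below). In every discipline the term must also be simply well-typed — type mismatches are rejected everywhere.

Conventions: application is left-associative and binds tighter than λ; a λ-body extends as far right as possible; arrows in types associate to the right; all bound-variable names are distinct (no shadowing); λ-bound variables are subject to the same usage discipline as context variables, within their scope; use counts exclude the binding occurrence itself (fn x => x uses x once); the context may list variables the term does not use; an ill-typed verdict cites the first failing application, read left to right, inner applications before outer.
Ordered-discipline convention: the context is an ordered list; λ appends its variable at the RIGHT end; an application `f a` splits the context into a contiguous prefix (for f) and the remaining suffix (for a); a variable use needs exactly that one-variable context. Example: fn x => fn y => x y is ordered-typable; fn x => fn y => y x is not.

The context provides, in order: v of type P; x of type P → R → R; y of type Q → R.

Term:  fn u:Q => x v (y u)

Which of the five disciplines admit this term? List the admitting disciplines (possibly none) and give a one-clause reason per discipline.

admitted in: linear, affine, relevant, unrestricted
use counts: v ×1, x ×1, y ×1, u (bound) ×1
order of uses: x, v, y, u
typing: well-typed at Q → R
ordered ✗ (needs exchange: uses follow x, v, y, u)
linear ✓ (single use per variable (v, x, y, u))
affine ✓ (v, x, y, u: no repeats, contraction unneeded)
relevant ✓ (none of v, x, y, u goes unused)
unrestricted ✓ (well-typed at Q → R; no restrictions here)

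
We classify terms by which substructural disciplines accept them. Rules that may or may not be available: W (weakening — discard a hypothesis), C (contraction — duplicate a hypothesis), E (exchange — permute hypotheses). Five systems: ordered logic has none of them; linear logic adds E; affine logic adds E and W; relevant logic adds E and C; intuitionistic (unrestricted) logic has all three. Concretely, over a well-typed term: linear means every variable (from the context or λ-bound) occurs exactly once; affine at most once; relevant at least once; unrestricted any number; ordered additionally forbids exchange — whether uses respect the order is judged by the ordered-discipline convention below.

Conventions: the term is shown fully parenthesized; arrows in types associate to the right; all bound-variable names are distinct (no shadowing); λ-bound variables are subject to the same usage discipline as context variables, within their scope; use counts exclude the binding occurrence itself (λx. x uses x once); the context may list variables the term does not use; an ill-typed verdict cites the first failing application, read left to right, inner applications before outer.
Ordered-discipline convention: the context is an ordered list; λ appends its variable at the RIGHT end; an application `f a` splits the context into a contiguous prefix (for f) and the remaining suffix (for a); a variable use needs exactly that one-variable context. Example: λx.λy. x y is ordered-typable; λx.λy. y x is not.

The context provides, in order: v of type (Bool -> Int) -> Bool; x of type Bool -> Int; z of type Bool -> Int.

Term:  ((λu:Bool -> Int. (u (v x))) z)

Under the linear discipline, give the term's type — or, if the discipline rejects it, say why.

term : Int
variable uses: v: 1; x: 1; z: 1; u (bound): 1
use order (left to right): u, v, x, z
typing: well-typed — term : Int
across the five disciplines: ordered ✗ | linear ✓ | affine ✓ | relevant ✓ | unrestricted ✓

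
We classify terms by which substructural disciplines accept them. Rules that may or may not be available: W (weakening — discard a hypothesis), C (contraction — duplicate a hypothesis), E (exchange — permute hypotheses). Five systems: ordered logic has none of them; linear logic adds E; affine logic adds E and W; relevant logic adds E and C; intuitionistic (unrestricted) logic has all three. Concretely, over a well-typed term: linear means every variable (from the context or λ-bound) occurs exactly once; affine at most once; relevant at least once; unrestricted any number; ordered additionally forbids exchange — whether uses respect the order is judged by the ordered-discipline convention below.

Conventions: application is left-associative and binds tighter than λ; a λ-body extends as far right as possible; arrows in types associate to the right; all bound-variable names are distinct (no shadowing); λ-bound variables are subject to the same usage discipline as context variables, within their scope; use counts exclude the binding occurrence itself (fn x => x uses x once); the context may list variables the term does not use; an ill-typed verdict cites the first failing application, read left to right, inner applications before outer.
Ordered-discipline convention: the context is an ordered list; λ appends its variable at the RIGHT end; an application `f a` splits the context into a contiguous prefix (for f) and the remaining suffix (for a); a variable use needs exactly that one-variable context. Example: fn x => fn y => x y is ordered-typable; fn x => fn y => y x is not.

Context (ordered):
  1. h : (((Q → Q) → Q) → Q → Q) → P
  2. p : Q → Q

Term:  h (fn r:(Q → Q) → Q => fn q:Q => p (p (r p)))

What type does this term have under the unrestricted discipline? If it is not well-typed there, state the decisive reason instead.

term : P
variable uses: h: 1, p: 3, r (λ-bound): 1, q (λ-bound): 0
use order (left to right): h, p, p, r, p
typing: ✓ — P
summary: ordered ✗ · linear ✗ · affine ✗ · relevant ✗ · unrestricted ✓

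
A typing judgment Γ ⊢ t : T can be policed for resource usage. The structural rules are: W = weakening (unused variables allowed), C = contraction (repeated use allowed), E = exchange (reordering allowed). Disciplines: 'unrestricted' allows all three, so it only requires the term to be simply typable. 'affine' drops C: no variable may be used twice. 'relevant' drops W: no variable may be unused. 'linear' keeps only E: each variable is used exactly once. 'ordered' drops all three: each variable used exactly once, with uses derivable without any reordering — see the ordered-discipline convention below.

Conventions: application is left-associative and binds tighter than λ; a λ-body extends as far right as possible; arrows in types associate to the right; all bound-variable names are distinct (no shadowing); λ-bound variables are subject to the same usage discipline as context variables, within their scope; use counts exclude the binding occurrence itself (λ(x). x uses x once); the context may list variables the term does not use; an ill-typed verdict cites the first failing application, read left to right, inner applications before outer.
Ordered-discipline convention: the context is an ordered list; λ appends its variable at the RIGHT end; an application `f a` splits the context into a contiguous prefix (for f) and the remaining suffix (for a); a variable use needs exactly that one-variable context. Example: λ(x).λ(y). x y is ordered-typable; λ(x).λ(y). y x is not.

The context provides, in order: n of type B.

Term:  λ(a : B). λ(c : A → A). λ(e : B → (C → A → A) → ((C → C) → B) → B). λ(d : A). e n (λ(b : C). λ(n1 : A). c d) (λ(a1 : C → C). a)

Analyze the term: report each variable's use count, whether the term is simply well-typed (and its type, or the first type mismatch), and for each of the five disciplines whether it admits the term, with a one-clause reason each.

variable uses: n: 1, a [bound]: 1, c [bound]: 1, e [bound]: 1, d [bound]: 1, b [bound]: 0, n1 [bound]: 0, a1 [bound]: 0
uses in reading order: e, n, c, d, a
typing: well-typed — term : B → (A → A) → (B → (C → A → A) → ((C → C) → B) → B) → A → B
ordered: ✗, needs weakening: b, n1, a1 unused
linear: ✗, needs weakening: b, n1, a1 unused
affine: ✓, none of n, a, c, e, d, b, n1, a1 used more than once
relevant: ✗, needs weakening: b, n1, a1 unused
unrestricted: ✓, typability at B → (A → A) → (B → (C → A → A) → ((C → C) → B) → B) → A → B is all that's needed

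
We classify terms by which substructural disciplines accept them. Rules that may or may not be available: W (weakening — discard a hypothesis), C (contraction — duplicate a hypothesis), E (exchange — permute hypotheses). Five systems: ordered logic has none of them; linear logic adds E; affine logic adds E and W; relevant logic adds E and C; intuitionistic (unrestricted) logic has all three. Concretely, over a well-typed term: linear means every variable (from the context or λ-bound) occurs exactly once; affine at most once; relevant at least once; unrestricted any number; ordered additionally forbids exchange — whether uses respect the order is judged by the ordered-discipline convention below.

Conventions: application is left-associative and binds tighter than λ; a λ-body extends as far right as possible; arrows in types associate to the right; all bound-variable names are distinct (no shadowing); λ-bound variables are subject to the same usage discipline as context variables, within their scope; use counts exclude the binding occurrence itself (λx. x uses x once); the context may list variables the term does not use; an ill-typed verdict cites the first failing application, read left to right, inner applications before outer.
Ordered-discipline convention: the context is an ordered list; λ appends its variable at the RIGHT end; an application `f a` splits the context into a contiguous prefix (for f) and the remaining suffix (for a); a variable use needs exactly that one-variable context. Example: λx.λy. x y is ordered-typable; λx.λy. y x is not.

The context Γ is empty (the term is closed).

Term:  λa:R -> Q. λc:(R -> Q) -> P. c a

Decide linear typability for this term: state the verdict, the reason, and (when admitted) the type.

yes — each of a, c used exactly once; term : (R -> Q) -> ((R -> Q) -> P) -> P
variable uses: a (bound) ×1; c (bound) ×1
uses in reading order: c, a
typing: ✓ — (R -> Q) -> ((R -> Q) -> P) -> P
per-discipline verdicts: ordered ✗ · linear ✓ · affine ✓ · relevant ✓ · unrestricted ✓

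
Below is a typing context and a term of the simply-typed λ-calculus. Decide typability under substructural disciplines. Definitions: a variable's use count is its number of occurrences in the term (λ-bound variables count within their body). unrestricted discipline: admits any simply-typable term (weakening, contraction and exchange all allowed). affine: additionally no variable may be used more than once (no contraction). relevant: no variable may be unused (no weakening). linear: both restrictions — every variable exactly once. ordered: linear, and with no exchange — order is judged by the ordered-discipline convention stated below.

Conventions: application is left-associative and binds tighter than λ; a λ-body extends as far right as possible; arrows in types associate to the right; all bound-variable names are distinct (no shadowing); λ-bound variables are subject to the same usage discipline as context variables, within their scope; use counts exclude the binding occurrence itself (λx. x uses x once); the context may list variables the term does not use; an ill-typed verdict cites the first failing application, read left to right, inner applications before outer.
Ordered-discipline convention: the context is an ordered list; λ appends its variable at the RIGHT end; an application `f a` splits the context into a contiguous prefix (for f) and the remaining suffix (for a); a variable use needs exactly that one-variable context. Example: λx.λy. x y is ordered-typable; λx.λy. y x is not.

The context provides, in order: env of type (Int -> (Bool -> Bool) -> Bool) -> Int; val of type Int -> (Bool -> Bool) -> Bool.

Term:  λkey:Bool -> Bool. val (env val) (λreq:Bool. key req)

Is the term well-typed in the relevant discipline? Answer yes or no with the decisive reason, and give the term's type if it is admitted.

yes — every one of env, val, key, req appears; term : (Bool -> Bool) -> Bool
counts: env ×1; val ×2; key (λ-bound) ×1; req (λ-bound) ×1
uses in reading order: val, env, val, key, req
typing: well-typed at (Bool -> Bool) -> Bool
across the five disciplines: ordered ✗; linear ✗; affine ✗; relevant ✓; unrestricted ✓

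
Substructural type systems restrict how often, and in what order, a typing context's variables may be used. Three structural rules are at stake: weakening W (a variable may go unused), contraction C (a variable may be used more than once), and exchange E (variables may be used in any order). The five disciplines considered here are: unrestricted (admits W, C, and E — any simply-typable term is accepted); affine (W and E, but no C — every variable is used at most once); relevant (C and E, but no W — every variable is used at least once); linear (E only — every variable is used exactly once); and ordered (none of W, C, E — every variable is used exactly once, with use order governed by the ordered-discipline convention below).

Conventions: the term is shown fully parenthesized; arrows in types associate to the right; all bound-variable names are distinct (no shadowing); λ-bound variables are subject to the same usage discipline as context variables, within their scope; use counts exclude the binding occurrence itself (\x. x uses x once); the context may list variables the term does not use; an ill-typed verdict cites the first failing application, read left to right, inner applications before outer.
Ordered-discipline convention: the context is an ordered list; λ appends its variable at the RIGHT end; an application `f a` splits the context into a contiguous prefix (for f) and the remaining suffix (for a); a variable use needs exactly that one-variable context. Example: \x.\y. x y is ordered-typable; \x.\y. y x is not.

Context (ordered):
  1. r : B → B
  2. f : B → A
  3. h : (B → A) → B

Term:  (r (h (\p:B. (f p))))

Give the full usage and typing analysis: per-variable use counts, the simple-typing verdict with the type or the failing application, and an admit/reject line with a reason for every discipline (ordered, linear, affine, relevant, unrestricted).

usage: r: 1; f: 1; h: 1; p (bound): 1
left-to-right use order: r, h, f, p
typing: the term checks, with type B
ordered: ✗ — use order r, h, f, p needs exchange
linear: ✓ — exactly-once usage across r, f, h, p
affine: ✓ — r, f, h, p: no repeats, contraction unneeded
relevant: ✓ — r, f, h, p: all used, weakening unneeded
unrestricted: ✓ — simply typable at B; W, C, E all held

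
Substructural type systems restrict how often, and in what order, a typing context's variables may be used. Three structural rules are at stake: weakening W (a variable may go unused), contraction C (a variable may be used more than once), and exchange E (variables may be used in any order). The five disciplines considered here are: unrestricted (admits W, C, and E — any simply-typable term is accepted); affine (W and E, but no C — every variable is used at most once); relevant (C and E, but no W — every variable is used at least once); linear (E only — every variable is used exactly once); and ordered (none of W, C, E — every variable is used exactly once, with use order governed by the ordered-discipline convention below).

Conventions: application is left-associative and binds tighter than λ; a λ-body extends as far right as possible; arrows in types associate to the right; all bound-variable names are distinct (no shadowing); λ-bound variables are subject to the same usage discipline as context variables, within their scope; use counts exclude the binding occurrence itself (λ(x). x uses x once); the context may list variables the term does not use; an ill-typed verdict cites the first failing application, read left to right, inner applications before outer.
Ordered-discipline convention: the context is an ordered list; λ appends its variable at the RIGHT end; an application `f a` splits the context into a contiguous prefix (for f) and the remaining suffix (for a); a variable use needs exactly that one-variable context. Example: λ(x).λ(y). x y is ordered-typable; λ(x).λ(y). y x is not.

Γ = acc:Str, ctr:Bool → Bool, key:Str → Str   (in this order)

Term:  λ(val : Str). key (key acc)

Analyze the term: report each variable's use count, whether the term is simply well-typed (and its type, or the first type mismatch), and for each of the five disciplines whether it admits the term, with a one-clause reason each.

usage: acc: 1, ctr: 0, key: 2, val (bound): 0
order of uses: key, key, acc
typing: the term checks, with type Str → Str
ordered ✗ (uses contraction: key ×2; needs weakening: ctr, val unused)
linear ✗ (uses contraction: key ×2; needs weakening: ctr, val unused)
affine ✗ (uses contraction: key ×2)
relevant ✗ (needs weakening: ctr, val unused)
unrestricted ✓ (simply typable at Str → Str; W, C, E all held)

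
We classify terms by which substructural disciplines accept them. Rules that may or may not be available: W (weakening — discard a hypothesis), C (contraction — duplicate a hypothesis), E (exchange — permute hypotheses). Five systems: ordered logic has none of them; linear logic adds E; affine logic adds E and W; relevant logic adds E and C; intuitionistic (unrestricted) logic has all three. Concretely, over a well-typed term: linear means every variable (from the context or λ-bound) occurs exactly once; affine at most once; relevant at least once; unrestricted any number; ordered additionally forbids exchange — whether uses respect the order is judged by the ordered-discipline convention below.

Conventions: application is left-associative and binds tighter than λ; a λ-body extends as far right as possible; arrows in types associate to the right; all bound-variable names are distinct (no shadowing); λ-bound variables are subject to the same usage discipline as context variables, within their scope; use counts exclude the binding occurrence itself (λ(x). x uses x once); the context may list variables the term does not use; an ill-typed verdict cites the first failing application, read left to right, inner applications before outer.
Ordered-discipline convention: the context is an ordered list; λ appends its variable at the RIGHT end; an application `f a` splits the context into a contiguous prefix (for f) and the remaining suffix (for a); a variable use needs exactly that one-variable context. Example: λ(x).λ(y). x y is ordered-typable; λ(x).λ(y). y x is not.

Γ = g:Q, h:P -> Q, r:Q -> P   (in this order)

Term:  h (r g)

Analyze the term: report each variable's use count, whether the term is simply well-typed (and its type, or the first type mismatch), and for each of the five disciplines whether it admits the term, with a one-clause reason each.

usage: g=1, h=1, r=1
use order (left to right): h, r, g
typing: well-typed at Q
ordered: ✗, no ordered split (uses run h, r, g)
linear: ✓, g, h, r: one use apiece
affine: ✓, no duplicate uses among g, h, r
relevant: ✓, every one of g, h, r appears
unrestricted: ✓, simply typable at Q; W, C, E all held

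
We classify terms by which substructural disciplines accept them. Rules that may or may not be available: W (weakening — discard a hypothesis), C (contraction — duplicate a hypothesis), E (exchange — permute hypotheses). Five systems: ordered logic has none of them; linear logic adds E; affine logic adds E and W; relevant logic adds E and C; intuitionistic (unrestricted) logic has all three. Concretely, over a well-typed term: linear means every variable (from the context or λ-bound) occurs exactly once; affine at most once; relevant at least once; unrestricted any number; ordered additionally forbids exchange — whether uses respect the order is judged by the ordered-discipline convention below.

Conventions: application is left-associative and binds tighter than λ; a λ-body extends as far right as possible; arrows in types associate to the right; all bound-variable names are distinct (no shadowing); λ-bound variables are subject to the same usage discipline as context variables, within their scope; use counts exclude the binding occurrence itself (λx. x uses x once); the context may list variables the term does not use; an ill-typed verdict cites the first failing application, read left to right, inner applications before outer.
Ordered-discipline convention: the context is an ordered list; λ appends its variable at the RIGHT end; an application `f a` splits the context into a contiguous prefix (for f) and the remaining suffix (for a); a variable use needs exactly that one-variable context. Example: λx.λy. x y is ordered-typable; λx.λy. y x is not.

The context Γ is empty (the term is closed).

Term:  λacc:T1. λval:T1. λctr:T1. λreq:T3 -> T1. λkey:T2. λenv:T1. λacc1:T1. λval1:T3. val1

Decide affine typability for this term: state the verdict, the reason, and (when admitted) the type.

yes — at most one use each (acc, val, ctr, req, key, env, acc1, val1); term : T1 -> T1 -> T1 -> (T3 -> T1) -> T2 -> T1 -> T1 -> T3 -> T3
variable uses: acc [bound]: 0, val [bound]: 0, ctr [bound]: 0, req [bound]: 0, key [bound]: 0, env [bound]: 0, acc1 [bound]: 0, val1 [bound]: 1
order of uses: val1
typing: the term checks, with type T1 -> T1 -> T1 -> (T3 -> T1) -> T2 -> T1 -> T1 -> T3 -> T3
summary: ordered ✗; linear ✗; affine ✓; relevant ✗; unrestricted ✓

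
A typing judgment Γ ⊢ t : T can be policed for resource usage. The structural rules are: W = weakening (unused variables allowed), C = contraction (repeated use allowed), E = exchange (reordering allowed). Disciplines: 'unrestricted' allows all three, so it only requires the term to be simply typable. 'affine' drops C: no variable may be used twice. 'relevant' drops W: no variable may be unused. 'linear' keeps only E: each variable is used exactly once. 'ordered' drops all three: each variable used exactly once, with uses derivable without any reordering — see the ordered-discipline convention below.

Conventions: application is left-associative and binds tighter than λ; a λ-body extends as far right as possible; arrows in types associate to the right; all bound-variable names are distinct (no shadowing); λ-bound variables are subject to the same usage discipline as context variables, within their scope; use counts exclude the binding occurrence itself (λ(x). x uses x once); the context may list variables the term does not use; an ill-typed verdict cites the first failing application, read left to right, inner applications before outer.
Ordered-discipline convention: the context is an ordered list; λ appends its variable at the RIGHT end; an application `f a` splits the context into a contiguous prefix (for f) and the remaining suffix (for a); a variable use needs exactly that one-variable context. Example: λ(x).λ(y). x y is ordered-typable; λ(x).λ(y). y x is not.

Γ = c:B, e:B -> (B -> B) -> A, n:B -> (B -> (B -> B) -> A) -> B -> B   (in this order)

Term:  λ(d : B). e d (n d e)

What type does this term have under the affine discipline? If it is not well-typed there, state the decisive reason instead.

not well-typed under affine — needs contraction — e ×2, d ×2
counts: c=0, e=2, n=1, d [bound]=2
use order (left to right): e, d, n, d, e
typing: well-typed at B -> A
summary: ordered ✗; linear ✗; affine ✗; relevant ✗; unrestricted ✓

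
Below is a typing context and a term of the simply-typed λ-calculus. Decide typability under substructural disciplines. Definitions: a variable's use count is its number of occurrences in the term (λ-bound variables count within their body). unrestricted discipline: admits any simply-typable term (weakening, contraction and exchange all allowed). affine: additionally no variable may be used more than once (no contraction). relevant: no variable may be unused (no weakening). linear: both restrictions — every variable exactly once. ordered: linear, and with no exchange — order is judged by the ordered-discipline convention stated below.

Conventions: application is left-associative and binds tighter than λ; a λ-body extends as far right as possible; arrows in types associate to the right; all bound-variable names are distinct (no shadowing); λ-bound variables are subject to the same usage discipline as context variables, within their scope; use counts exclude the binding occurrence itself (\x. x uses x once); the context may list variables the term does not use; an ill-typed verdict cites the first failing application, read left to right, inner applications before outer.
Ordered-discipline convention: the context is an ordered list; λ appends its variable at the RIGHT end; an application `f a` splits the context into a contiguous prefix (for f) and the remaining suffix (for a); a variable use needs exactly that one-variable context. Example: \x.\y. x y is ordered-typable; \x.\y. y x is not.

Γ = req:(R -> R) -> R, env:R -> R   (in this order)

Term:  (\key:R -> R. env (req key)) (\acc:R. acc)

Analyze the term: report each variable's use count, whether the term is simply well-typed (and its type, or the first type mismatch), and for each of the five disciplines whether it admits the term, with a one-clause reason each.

use counts: req=1, env=1, key [bound]=1, acc [bound]=1
uses in reading order: env, req, key, acc
typing: the term checks, with type R
ordered: ✗, needs exchange: uses follow env, req, key, acc
linear: ✓, each of req, env, key, acc used exactly once
affine: ✓, at most one use each (req, env, key, acc)
relevant: ✓, req, env, key, acc: all used, weakening unneeded
unrestricted: ✓, type-checks (R) and nothing is barred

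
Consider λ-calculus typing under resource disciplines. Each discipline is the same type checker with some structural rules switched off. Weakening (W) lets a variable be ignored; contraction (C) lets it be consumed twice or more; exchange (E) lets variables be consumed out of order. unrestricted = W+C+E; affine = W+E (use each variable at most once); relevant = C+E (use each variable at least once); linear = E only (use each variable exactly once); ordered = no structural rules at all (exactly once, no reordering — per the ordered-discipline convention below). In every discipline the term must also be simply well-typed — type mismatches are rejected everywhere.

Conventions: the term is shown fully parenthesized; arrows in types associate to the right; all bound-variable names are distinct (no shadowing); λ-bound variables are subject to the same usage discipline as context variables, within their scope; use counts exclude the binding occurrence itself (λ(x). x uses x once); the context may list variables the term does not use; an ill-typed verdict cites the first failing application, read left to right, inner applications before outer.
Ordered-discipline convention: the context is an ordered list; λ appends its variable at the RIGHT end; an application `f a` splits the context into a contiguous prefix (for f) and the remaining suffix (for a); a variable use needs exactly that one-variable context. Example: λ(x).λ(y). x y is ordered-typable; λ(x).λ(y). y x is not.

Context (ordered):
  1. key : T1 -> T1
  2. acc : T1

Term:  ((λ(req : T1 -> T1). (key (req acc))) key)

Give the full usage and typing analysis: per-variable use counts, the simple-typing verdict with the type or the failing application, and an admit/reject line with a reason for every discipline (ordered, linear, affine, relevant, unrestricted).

use counts: key ×2; acc ×1; req (bound) ×1
order of uses: key, req, acc, key
typing: the term checks, with type T1
ordered: ✗ — needs contraction — key ×2
linear: ✗ — needs contraction — key ×2
affine: ✗ — needs contraction — key ×2
relevant: ✓ — none of key, acc, req goes unused
unrestricted: ✓ — typability at T1 is all that's needed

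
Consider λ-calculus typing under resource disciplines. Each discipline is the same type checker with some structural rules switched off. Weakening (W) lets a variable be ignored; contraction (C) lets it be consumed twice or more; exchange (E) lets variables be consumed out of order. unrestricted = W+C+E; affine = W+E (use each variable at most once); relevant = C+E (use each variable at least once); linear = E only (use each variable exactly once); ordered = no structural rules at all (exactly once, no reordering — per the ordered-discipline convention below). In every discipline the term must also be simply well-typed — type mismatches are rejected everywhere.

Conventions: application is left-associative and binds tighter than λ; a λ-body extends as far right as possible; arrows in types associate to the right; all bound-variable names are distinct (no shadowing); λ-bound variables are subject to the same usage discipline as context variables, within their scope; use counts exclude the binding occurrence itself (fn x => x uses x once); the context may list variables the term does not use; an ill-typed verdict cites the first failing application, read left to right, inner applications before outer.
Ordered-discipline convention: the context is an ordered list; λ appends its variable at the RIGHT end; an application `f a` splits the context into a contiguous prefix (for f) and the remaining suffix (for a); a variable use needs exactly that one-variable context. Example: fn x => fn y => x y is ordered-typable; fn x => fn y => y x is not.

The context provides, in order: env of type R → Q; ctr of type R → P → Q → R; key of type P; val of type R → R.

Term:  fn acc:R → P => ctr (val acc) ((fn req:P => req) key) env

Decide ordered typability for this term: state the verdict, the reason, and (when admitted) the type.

no — the type mismatch rejects it
use counts: env ×1, ctr ×1, key ×1, val ×1, acc [bound] ×1, req [bound] ×1
use order (left to right): ctr, val, acc, req, key, env
typing: ill-typed: an application expects R but receives R → P
all disciplines: ordered ✗, linear ✗, affine ✗, relevant ✗, unrestricted ✗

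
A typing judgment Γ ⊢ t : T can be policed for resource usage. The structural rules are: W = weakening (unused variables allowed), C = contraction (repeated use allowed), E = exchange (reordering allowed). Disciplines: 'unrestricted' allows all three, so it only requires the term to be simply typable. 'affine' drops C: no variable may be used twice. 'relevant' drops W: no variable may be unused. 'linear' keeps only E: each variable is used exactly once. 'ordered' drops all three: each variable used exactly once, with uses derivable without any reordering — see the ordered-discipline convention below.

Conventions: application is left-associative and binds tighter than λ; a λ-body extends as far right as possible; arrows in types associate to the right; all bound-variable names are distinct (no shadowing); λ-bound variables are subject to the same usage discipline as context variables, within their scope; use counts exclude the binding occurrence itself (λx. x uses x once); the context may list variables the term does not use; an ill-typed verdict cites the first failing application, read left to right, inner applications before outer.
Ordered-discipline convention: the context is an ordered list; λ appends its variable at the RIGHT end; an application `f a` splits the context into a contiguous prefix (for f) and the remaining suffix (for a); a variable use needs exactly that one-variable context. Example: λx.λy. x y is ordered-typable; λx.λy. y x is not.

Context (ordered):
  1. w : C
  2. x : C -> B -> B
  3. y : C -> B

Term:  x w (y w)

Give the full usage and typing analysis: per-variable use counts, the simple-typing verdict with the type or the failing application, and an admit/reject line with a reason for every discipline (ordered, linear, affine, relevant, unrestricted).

counts: w ×2; x ×1; y ×1
uses in reading order: x, w, y, w
typing: well-typed — term : B
ordered ✗ (repeated use of w ×2)
linear ✗ (repeated use of w ×2)
affine ✗ (repeated use of w ×2)
relevant ✓ (every one of w, x, y appears)
unrestricted ✓ (simply typable at B; W, C, E all held)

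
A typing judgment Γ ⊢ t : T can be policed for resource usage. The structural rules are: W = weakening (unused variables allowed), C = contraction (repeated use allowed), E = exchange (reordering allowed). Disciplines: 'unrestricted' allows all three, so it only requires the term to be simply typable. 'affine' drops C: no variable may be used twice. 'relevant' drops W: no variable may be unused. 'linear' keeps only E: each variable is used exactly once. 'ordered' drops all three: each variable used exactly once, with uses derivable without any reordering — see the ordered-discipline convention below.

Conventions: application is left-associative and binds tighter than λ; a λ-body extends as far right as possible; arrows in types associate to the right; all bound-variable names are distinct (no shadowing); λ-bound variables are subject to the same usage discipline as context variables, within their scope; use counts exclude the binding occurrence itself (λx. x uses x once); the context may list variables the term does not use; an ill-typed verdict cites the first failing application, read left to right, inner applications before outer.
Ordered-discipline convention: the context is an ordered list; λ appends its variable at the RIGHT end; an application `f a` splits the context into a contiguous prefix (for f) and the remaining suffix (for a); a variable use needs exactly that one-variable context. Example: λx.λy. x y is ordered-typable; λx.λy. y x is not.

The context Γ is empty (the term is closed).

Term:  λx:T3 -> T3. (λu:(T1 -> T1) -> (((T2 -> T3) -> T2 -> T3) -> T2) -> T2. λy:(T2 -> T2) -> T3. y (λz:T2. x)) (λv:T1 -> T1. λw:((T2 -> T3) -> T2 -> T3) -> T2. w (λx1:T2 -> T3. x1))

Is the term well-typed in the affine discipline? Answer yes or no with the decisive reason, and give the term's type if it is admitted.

no — a type mismatch blocks all five
use counts: x (λ-bound): 1; u (λ-bound): 0; y (λ-bound): 1; z (λ-bound): 0; v (λ-bound): 0; w (λ-bound): 1; x1 (λ-bound): 1
order of uses: y, x, w, x1
typing: ill-typed: an argument T2 -> T3 -> T3 mismatches the expected T2 -> T2
summary: ordered ✗, linear ✗, affine ✗, relevant ✗, unrestricted ✗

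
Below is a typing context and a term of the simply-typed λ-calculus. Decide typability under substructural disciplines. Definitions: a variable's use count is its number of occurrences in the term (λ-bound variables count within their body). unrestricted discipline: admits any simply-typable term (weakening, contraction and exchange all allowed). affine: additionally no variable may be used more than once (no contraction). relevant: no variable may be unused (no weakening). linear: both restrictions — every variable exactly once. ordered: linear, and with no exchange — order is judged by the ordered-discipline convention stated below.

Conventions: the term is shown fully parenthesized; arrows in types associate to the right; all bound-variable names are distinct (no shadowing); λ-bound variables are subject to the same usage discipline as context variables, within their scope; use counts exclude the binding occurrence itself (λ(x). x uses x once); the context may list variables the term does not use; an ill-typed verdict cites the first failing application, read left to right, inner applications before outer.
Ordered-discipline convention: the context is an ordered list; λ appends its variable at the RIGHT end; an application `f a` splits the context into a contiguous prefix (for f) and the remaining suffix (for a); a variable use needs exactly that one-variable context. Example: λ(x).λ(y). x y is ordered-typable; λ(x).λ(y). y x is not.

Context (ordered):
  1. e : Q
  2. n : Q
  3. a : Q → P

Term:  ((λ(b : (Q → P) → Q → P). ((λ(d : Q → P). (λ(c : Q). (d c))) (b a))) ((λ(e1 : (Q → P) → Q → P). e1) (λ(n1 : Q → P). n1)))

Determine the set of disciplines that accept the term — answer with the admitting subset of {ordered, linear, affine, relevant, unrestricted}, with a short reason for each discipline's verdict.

admitting disciplines: affine, unrestricted
variable uses: e: 0; n: 0; a: 1; b (λ-bound): 1; d (λ-bound): 1; c (λ-bound): 1; e1 (λ-bound): 1; n1 (λ-bound): 1
uses in reading order: d, c, b, a, e1, n1
typing: well-typed — term : Q → P
ordered: ✗ — e, n left unused
linear: ✗ — e, n left unused
affine: ✓ — no duplicate uses among e, n, a, b, d, c, e1, n1
relevant: ✗ — e, n left unused
unrestricted: ✓ — typability at Q → P is all that's needed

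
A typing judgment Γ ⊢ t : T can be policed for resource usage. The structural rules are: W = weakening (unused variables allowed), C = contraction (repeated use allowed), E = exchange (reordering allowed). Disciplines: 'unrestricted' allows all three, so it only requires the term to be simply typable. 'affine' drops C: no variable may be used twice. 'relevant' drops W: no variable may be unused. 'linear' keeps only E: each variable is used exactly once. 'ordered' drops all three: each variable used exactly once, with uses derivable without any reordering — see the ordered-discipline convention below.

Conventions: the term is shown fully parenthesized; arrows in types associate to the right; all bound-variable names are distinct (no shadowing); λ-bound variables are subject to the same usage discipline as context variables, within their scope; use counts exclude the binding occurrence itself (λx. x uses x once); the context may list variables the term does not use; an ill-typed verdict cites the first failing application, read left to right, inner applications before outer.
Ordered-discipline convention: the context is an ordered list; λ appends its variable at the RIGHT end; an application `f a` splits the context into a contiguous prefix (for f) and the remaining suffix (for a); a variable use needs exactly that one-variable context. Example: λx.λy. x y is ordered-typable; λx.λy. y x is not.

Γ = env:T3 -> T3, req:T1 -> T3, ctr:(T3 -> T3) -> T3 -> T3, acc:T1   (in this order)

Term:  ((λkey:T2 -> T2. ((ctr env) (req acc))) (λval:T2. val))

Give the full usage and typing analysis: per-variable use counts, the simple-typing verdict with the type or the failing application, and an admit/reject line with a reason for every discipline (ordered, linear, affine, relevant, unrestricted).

variable uses: env=1; req=1; ctr=1; acc=1; key (λ-bound)=0; val (λ-bound)=1
order of uses: ctr, env, req, acc, val
typing: well-typed at T3
ordered: ✗, unused: key — weakening required
linear: ✗, unused: key — weakening required
affine: ✓, at most one use each (env, req, ctr, acc, key, val)
relevant: ✗, unused: key — weakening required
unrestricted: ✓, typability at T3 is all that's needed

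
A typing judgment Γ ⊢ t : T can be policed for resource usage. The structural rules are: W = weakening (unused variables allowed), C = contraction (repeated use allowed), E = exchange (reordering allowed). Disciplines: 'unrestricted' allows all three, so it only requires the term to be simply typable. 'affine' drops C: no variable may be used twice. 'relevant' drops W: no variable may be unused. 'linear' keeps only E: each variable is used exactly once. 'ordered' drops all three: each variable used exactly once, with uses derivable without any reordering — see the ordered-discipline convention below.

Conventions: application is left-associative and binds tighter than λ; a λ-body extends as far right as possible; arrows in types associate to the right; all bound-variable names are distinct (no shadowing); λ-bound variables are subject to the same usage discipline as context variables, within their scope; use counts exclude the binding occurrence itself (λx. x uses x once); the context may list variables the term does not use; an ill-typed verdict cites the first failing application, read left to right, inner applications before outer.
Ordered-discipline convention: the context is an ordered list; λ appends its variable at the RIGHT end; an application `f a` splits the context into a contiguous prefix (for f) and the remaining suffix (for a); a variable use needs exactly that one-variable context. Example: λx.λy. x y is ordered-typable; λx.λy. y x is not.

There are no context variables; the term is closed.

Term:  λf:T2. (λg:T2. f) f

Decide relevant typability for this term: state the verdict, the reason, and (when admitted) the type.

no — g left unused
usage: f (λ-bound): 2; g (λ-bound): 0
use order (left to right): f, f
typing: the term checks, with type T2 → T2
per-discipline verdicts: ordered ✗, linear ✗, affine ✗, relevant ✗, unrestricted ✓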